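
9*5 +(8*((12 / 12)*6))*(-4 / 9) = 71 / 3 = 23.67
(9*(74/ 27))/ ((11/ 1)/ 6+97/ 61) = 9028/ 1253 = 7.21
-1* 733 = -733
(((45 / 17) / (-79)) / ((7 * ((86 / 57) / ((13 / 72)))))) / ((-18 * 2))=1235 / 77614656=0.00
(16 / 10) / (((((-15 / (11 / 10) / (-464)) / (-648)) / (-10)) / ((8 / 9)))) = 7839744 / 25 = 313589.76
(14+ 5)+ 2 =21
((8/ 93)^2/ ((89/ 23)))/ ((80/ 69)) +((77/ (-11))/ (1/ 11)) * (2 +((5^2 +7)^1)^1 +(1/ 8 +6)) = -31710287467/ 10263480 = -3089.62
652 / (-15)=-652 / 15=-43.47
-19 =-19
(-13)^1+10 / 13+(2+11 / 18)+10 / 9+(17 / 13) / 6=-970 / 117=-8.29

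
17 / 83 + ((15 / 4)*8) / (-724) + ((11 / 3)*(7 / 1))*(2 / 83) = 70475 / 90138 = 0.78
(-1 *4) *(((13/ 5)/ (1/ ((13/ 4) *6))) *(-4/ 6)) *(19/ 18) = 6422/ 45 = 142.71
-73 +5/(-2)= -75.50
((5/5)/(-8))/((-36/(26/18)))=13/2592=0.01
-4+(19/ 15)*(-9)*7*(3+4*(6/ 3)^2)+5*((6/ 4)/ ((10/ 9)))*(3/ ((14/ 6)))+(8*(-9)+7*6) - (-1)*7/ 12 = -323597/ 210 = -1540.94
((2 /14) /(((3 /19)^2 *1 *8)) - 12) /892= -5687 /449568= -0.01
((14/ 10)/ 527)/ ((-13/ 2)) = -14/ 34255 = -0.00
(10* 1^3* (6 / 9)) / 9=20 / 27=0.74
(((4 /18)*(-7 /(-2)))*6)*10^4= 140000 /3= 46666.67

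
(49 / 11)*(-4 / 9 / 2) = -98 / 99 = -0.99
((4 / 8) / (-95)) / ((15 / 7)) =-7 / 2850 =-0.00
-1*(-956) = 956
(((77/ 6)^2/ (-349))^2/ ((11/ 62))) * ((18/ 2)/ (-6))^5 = -297202983/ 31181056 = -9.53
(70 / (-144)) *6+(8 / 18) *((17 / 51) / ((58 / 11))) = -9047 / 3132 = -2.89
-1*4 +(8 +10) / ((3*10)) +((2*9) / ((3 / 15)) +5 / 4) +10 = 1957 / 20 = 97.85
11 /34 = 0.32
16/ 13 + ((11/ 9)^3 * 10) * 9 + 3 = 177485/ 1053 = 168.55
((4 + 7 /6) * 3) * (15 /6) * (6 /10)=93 /4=23.25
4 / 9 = 0.44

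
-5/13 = -0.38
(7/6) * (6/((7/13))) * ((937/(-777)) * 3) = -12181/259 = -47.03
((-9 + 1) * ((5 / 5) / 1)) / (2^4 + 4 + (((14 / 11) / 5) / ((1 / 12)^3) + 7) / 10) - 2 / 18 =-8353 / 35577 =-0.23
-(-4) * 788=3152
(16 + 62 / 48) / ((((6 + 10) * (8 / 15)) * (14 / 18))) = 18675 / 7168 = 2.61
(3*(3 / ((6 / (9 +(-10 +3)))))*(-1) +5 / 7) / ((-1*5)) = 16 / 35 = 0.46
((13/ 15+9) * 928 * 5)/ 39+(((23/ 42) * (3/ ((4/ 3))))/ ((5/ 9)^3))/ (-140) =134591234783/ 114660000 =1173.83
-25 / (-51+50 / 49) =1225 / 2449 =0.50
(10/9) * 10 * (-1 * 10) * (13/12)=-3250/27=-120.37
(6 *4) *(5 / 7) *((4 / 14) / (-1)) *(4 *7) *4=-3840 / 7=-548.57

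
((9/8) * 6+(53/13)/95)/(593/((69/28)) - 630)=-2315433/132718040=-0.02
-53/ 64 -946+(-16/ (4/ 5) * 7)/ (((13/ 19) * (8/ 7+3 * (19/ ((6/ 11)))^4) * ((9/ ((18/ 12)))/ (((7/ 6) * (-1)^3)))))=-946.83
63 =63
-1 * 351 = -351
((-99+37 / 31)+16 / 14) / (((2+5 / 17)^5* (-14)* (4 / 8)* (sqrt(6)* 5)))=4963820072* sqrt(6) / 685252791405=0.02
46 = 46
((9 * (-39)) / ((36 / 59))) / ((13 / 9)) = -1593 / 4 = -398.25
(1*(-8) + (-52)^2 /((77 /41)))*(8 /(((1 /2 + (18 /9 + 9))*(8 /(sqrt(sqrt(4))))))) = 220496*sqrt(2) /1771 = 176.07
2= 2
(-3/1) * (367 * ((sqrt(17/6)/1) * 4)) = -734 * sqrt(102) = -7413.04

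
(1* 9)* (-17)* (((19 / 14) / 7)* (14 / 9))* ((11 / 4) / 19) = -187 / 28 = -6.68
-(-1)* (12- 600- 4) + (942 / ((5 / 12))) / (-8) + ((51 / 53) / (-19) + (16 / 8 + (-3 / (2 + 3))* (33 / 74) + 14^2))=-252212957 / 372590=-676.92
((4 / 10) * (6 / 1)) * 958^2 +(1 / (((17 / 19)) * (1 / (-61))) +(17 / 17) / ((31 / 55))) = 5803764566 / 2635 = 2202567.20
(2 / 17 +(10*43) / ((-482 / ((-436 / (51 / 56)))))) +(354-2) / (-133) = 694041406 / 1634703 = 424.57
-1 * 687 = -687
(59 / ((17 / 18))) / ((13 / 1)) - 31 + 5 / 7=-39418 / 1547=-25.48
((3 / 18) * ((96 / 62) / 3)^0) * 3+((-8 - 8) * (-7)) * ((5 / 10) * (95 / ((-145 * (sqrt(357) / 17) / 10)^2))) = 105883 / 5046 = 20.98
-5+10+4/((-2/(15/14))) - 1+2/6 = 2.19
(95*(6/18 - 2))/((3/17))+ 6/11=-896.68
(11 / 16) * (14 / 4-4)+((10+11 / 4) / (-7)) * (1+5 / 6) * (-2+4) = -1573 / 224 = -7.02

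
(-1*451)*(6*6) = -16236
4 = 4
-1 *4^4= -256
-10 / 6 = -5 / 3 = -1.67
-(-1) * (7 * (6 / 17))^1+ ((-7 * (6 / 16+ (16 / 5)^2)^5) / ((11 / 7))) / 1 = -3265882080514170929 / 5440000000000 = -600345.97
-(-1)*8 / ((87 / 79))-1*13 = -499 / 87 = -5.74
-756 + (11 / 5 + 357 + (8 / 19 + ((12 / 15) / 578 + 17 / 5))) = -10789199 / 27455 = -392.98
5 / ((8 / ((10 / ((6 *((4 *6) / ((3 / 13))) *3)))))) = 25 / 7488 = 0.00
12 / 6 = 2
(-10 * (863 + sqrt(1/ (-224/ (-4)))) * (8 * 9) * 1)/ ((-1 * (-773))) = -621360/ 773 - 180 * sqrt(14)/ 5411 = -803.95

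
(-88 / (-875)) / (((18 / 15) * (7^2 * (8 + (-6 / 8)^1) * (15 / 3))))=176 / 3730125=0.00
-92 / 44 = -23 / 11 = -2.09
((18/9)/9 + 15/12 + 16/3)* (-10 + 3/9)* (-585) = 461825/12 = 38485.42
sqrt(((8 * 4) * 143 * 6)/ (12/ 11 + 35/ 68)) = 176 * sqrt(796263)/ 1201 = 130.77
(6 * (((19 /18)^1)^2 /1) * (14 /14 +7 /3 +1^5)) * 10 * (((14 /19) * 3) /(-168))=-1235 /324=-3.81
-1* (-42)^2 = -1764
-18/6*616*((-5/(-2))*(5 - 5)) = 0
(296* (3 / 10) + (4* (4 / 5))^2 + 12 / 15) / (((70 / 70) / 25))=2496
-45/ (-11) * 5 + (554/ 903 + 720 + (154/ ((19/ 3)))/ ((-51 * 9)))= 7132327207/ 9625077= 741.02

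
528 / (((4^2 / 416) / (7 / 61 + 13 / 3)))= 3724864 / 61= 61063.34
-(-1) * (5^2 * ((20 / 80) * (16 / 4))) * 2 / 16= 25 / 8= 3.12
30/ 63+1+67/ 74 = 3701/ 1554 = 2.38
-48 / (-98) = 24 / 49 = 0.49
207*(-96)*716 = -14228352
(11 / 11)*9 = 9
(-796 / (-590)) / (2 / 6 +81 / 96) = 1.15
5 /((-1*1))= -5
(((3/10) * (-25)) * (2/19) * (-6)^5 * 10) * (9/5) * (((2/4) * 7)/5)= 1469664/19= 77350.74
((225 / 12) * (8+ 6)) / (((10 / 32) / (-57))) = -47880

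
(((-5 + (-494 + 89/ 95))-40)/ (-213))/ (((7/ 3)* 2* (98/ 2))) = 25558/ 2313535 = 0.01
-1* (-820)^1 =820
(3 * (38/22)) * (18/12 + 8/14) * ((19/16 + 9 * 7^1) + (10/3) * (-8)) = 992351/2464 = 402.74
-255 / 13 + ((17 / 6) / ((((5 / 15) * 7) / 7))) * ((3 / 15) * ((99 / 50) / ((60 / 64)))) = -130203 / 8125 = -16.02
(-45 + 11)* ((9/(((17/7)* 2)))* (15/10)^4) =-5103/16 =-318.94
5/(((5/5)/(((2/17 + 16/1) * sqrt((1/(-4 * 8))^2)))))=2.52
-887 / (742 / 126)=-7983 / 53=-150.62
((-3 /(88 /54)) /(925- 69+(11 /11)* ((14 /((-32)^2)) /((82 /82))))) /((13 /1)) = -3456 /20891299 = -0.00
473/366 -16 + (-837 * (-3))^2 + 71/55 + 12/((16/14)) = 63461013508/10065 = 6305118.08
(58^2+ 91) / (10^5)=691 / 20000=0.03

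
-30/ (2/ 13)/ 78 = -5/ 2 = -2.50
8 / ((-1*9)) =-8 / 9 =-0.89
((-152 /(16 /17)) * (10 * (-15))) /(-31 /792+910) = 26.62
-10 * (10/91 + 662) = -602520/91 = -6621.10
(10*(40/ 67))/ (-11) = -400/ 737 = -0.54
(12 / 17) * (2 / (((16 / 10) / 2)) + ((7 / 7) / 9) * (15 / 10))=32 / 17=1.88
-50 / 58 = -25 / 29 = -0.86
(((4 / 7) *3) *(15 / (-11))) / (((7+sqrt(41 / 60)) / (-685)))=7398000 / 31889 - 246600 *sqrt(615) / 223223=204.60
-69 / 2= -34.50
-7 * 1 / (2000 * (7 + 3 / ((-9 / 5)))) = -0.00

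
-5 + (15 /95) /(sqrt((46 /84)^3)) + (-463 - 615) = -1083 + 126 * sqrt(966) /10051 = -1082.61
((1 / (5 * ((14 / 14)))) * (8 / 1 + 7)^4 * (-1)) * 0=0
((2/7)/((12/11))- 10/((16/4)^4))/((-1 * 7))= -599/18816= -0.03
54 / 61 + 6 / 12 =169 / 122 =1.39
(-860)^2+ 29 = 739629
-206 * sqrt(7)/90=-103 * sqrt(7)/45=-6.06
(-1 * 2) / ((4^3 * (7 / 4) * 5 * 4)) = -1 / 1120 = -0.00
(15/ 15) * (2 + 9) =11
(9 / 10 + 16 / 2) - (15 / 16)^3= 8.08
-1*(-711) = 711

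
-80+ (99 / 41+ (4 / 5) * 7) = -14757 / 205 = -71.99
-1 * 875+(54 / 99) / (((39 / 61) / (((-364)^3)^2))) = 21828544590445159 / 11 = 1984413144585923.55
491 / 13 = 37.77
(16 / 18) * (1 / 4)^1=2 / 9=0.22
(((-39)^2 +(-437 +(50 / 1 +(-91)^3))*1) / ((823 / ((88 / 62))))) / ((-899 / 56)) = 1854004768 / 22936187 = 80.83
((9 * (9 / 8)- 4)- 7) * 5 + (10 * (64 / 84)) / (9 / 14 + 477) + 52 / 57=-3.45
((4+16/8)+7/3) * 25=625/3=208.33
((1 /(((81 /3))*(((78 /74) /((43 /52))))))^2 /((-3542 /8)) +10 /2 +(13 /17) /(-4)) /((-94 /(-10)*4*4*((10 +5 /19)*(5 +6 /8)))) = 515469766811005 /951395782462617492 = 0.00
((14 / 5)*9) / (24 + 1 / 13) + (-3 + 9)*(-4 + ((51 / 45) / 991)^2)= -22.95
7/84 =1/12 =0.08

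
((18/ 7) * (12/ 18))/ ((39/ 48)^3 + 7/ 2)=16384/ 38577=0.42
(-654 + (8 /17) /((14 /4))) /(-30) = 7781 /357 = 21.80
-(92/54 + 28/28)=-73/27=-2.70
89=89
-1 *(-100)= 100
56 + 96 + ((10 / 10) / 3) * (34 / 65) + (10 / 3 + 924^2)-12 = 55504768 / 65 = 853919.51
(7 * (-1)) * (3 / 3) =-7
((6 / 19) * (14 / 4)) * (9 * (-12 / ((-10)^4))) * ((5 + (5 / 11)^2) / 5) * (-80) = 285768 / 287375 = 0.99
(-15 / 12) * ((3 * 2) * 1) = -15 / 2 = -7.50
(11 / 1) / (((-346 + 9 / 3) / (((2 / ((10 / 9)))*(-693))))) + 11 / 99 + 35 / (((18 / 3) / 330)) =4333079 / 2205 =1965.12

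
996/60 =83/5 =16.60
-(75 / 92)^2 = -5625 / 8464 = -0.66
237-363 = -126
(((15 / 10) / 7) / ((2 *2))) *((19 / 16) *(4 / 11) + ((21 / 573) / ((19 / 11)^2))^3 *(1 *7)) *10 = 93428551840319295 / 403861464023680432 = 0.23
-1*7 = -7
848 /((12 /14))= 2968 /3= 989.33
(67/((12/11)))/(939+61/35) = 25795/395112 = 0.07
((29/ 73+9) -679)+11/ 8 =-390245/ 584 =-668.23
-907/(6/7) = -6349/6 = -1058.17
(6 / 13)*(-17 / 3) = -34 / 13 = -2.62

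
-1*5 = -5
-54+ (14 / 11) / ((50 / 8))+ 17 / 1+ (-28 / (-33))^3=-32509973 / 898425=-36.19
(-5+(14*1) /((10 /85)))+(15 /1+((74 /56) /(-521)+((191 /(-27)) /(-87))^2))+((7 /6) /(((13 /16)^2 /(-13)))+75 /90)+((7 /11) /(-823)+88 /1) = 1845973373360814097 /9473220821796732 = 194.86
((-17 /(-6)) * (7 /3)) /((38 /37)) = 4403 /684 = 6.44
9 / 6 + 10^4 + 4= 20011 / 2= 10005.50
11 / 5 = 2.20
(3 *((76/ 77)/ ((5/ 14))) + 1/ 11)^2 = 70.25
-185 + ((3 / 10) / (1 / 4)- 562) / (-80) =-17799 / 100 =-177.99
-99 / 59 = -1.68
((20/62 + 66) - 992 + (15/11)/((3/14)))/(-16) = 57.46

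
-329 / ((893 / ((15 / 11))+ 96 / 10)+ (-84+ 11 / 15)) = -1645 / 2906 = -0.57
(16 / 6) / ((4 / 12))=8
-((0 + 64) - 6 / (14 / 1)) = -445 / 7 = -63.57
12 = 12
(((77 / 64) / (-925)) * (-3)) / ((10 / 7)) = 1617 / 592000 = 0.00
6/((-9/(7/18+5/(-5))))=11/27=0.41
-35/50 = -7/10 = -0.70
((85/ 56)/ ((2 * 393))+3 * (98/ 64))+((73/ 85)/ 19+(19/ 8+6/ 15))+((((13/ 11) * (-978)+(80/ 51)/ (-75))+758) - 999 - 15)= -6589083858587/ 4691665440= -1404.42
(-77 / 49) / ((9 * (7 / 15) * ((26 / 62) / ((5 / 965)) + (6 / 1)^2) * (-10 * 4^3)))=341 / 68208000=0.00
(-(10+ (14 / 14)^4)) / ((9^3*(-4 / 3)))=11 / 972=0.01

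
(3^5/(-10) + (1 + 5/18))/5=-1036/225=-4.60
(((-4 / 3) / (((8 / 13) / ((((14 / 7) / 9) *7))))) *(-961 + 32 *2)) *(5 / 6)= 136045 / 54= 2519.35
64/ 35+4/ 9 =716/ 315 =2.27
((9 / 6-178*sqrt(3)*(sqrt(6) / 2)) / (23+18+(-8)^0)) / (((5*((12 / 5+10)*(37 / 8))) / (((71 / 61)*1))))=71 / 489769-12638*sqrt(2) / 489769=-0.04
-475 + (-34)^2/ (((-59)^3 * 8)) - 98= -235364623/ 410758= -573.00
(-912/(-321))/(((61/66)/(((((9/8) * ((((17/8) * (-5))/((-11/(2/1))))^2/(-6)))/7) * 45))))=-55596375/4020632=-13.83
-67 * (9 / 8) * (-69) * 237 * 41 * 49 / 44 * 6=59431397193 / 176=337678393.14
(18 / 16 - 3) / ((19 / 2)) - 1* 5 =-395 / 76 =-5.20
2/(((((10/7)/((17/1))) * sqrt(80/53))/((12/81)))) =119 * sqrt(265)/675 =2.87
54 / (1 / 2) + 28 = 136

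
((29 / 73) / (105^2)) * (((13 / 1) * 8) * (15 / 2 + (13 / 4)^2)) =108953 / 1609650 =0.07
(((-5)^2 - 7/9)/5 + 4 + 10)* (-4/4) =-848/45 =-18.84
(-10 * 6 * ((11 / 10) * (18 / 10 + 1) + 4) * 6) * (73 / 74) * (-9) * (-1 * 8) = -33491232 / 185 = -181033.69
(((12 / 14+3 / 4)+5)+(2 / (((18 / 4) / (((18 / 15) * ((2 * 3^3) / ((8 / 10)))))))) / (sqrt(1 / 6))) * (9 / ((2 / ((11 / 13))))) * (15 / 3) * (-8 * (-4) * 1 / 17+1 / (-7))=18956025 / 86632+1844370 * sqrt(6) / 1547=3139.15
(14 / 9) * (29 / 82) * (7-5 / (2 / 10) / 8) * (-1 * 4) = -6293 / 738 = -8.53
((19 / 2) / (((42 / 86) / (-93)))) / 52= -25327 / 728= -34.79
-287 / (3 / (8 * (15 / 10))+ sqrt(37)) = 1148 / 591 -4592 * sqrt(37) / 591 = -45.32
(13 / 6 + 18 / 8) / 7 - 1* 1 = -31 / 84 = -0.37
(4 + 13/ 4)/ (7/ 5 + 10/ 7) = 1015/ 396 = 2.56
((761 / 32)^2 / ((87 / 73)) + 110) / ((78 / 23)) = 1197736799 / 6948864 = 172.36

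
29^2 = 841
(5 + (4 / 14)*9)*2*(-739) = -78334 / 7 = -11190.57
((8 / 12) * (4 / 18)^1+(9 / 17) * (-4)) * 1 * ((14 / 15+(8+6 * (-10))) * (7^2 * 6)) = 67861472 / 2295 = 29569.27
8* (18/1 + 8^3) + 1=4241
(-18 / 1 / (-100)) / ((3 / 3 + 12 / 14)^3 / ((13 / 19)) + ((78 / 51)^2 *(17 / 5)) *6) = 52479 / 16641430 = 0.00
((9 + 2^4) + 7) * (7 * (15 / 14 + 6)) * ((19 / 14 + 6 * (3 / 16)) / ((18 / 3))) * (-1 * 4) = -18348 / 7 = -2621.14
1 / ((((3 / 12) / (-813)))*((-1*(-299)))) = -3252 / 299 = -10.88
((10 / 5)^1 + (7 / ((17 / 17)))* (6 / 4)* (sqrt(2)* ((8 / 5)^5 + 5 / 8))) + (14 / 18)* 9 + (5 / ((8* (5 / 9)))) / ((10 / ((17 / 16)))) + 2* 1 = 14233 / 1280 + 5833149* sqrt(2) / 50000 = 176.11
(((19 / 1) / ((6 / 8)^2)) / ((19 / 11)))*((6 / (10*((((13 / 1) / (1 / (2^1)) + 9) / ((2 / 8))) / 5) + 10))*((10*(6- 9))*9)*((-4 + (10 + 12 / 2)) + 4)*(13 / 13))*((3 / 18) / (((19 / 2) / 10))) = -168960 / 551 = -306.64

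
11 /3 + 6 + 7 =50 /3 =16.67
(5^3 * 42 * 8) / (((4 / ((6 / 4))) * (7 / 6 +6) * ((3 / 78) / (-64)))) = -157248000 / 43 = -3656930.23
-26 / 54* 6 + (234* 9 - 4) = 18892 / 9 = 2099.11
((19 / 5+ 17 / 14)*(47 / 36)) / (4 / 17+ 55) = 10387 / 87640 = 0.12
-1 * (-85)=85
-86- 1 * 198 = -284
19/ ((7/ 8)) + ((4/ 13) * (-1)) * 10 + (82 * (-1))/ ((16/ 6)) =-4409/ 364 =-12.11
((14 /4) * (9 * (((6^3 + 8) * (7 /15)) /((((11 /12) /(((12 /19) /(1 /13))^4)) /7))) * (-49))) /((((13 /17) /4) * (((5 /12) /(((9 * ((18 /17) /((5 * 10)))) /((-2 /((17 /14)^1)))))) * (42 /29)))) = 5616225177.24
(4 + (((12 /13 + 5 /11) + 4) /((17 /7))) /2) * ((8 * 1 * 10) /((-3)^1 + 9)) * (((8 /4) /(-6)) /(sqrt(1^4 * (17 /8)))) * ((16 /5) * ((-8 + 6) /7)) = 706304 * sqrt(34) /289289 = 14.24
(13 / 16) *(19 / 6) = 247 / 96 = 2.57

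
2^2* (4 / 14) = 8 / 7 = 1.14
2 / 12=1 / 6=0.17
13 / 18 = 0.72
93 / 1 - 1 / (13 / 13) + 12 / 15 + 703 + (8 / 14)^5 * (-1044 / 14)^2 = 1134.61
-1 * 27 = -27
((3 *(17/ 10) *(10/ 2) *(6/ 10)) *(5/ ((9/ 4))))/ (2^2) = 17/ 2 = 8.50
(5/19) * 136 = 680/19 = 35.79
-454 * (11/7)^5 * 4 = -292468616/16807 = -17401.60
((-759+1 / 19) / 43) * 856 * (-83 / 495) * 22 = 409804864 / 7353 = 55733.02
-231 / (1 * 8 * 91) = -33 / 104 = -0.32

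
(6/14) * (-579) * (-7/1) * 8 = 13896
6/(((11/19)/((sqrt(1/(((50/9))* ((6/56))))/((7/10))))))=228* sqrt(42)/77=19.19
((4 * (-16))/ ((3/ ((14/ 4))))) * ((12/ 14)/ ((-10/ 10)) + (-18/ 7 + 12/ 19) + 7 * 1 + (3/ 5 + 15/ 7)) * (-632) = 93414656/ 285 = 327770.72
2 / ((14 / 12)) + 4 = 40 / 7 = 5.71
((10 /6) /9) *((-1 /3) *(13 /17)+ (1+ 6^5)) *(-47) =-93204290 /1377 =-67686.49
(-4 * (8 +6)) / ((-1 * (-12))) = -14 / 3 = -4.67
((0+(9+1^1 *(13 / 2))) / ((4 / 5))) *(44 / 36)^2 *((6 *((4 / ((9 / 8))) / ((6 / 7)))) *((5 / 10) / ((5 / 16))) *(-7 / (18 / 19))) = -55874896 / 6561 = -8516.22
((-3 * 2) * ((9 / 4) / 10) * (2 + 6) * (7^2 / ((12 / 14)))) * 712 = -2197944 / 5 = -439588.80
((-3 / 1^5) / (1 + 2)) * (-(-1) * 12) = -12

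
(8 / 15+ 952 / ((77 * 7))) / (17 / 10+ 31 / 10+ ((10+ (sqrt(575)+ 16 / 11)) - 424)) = -59563456 / 10524908121 - 730400 * sqrt(23) / 10524908121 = -0.01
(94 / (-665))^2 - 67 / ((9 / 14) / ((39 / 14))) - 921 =-1607019142 / 1326675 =-1211.31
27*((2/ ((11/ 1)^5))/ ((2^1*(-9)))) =-3/ 161051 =-0.00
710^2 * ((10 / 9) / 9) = 5041000 / 81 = 62234.57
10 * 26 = 260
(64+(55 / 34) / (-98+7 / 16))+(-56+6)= 371078 / 26537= 13.98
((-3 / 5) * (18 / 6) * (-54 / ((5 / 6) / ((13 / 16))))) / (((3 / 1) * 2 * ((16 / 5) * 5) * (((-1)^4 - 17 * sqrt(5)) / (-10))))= 3159 / 462080+53703 * sqrt(5) / 462080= 0.27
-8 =-8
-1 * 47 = -47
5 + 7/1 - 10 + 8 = 10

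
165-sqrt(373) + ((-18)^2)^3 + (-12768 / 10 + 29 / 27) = 34011093.96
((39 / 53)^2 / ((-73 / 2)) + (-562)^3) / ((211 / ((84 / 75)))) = -1019158139712664 / 1081675675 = -942203.07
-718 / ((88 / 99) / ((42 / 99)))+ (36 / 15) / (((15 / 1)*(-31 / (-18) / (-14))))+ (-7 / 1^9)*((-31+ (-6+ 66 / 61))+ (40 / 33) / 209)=-60383444597 / 652111350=-92.60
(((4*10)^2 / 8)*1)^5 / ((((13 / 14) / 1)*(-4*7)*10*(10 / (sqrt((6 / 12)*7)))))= -800000000*sqrt(14) / 13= -230255839.19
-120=-120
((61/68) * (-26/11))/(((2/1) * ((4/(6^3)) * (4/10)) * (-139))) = 107055/103972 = 1.03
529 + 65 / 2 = 1123 / 2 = 561.50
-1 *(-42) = 42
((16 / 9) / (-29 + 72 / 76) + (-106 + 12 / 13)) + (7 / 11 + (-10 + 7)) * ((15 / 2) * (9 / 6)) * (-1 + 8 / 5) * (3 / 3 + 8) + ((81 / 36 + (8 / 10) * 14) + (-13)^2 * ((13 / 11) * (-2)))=-669862027 / 1055340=-634.74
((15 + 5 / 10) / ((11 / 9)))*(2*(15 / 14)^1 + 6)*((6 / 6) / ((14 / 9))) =143127 / 2156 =66.39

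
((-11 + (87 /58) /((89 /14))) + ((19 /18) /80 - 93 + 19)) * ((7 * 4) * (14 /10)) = -3322.23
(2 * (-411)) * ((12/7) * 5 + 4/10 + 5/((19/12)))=-6630252/665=-9970.30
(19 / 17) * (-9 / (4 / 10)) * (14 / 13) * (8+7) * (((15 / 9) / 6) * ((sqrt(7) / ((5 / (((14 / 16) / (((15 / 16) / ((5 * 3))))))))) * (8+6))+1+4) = -13734.07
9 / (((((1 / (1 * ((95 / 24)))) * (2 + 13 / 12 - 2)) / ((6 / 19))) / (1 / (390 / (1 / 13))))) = 9 / 4394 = 0.00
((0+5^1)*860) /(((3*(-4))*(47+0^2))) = -1075 /141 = -7.62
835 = 835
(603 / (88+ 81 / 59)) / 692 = 35577 / 3648916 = 0.01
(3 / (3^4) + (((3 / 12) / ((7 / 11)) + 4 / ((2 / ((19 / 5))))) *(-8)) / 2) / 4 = -15089 / 1890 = -7.98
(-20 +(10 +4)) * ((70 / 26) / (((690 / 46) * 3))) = -14 / 39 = -0.36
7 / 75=0.09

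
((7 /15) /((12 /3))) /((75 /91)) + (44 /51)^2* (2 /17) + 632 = 4659212527 /7369500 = 632.23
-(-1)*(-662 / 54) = -331 / 27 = -12.26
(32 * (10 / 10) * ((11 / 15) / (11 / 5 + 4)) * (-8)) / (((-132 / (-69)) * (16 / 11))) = -1012 / 93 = -10.88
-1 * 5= -5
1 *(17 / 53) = 17 / 53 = 0.32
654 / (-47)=-654 / 47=-13.91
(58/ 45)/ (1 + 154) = 58/ 6975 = 0.01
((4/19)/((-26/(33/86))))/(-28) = 33/297388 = 0.00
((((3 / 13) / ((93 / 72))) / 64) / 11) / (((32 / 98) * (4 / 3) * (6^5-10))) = 0.00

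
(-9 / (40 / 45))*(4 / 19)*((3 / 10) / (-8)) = 243 / 3040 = 0.08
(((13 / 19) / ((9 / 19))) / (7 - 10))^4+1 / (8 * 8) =2359345 / 34012224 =0.07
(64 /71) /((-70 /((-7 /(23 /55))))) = 352 /1633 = 0.22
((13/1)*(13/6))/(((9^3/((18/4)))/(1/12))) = 0.01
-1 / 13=-0.08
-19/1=-19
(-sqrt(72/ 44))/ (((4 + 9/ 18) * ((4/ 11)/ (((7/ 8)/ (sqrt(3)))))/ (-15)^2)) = -175 * sqrt(66)/ 16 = -88.86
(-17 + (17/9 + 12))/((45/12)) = -112/135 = -0.83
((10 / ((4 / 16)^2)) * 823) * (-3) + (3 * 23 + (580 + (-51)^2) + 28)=-391762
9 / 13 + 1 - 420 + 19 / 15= -81323 / 195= -417.04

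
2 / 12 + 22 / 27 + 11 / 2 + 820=22315 / 27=826.48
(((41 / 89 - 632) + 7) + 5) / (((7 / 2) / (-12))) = 189048 / 89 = 2124.13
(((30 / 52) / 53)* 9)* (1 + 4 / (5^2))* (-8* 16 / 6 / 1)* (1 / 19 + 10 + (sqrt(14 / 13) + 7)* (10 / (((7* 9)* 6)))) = -374912 / 15105-928* sqrt(182) / 188097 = -24.89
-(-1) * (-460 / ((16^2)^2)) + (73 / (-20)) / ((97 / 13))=-3942879 / 7946240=-0.50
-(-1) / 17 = 1 / 17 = 0.06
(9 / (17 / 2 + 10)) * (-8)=-144 / 37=-3.89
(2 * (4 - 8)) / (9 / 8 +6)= -64 / 57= -1.12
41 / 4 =10.25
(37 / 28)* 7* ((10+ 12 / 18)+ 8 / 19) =5846 / 57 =102.56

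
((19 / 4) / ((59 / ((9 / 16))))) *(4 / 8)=171 / 7552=0.02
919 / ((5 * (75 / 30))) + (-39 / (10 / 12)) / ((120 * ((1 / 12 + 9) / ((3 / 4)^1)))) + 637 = 7744317 / 10900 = 710.49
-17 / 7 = -2.43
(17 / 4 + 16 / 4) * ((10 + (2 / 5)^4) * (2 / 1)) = 103389 / 625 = 165.42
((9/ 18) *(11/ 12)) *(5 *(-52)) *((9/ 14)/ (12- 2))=-429/ 56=-7.66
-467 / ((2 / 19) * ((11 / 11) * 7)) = -8873 / 14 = -633.79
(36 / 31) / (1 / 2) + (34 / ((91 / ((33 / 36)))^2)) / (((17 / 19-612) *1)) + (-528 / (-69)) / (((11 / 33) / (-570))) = -3798650734758611 / 290352463128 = -13082.89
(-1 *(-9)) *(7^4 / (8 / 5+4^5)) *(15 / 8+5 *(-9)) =-37275525 / 41024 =-908.63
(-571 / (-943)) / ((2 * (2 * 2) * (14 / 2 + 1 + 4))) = 571 / 90528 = 0.01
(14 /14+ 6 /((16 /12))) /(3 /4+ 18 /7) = 154 /93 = 1.66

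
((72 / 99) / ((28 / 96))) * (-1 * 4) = -768 / 77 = -9.97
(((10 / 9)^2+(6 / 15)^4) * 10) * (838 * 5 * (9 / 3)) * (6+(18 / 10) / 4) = 1149412532 / 1125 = 1021700.03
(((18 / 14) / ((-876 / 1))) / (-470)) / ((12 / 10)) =1 / 384272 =0.00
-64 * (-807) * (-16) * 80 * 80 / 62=-2644377600 / 31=-85302503.23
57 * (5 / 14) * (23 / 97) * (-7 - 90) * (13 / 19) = -4485 / 14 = -320.36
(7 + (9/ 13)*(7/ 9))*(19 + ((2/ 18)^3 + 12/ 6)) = 1500380/ 9477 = 158.32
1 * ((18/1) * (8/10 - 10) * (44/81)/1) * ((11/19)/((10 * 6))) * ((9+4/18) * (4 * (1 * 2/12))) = -5.34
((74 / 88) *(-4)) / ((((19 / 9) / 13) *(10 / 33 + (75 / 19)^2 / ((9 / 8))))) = -18981 / 12970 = -1.46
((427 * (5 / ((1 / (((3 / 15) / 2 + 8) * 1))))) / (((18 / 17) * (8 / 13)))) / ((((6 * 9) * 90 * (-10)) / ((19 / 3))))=-3.46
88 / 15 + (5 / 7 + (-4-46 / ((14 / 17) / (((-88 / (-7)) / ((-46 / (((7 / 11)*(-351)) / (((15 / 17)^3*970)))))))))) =-2.54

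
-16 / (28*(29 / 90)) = -360 / 203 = -1.77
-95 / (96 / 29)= -2755 / 96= -28.70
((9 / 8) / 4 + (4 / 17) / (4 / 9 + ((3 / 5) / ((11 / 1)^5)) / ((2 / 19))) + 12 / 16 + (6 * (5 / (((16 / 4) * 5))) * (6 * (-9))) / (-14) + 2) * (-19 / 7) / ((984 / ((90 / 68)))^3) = -14703597639061875 / 238183274723031983980544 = -0.00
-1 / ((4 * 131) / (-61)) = 61 / 524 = 0.12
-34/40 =-17/20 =-0.85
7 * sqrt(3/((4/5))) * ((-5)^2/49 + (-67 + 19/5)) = -15359 * sqrt(15)/70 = -849.79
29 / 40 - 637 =-636.28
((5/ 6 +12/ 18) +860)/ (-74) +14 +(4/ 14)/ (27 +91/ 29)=1071883/ 452732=2.37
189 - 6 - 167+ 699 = 715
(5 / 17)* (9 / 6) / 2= 15 / 68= 0.22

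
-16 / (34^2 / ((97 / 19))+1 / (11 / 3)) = -17072 / 241895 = -0.07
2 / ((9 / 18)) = 4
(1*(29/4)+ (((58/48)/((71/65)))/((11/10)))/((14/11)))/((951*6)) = 95903/68061168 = 0.00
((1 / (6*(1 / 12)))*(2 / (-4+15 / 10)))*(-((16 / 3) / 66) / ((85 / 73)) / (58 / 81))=21024 / 135575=0.16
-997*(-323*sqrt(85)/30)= 322031*sqrt(85)/30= 98965.97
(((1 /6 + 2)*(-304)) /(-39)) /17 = 152 /153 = 0.99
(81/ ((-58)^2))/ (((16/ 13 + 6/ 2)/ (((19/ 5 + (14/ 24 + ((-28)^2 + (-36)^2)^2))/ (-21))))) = -30371358771/ 25902800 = -1172.51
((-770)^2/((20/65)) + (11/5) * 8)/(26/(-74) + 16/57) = -20319609717/745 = -27274643.92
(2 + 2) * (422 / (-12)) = -422 / 3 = -140.67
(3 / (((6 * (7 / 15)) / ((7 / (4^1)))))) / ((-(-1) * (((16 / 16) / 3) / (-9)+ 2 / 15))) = 2025 / 104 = 19.47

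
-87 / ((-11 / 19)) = 1653 / 11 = 150.27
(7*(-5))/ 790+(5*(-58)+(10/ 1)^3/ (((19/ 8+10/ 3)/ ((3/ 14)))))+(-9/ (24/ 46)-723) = -300848507/ 303044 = -992.76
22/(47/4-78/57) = 1672/789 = 2.12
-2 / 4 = -1 / 2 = -0.50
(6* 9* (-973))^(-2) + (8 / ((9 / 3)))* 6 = 44170588225 / 2760661764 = 16.00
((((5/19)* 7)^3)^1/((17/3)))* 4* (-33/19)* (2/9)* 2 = -7546000/2215457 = -3.41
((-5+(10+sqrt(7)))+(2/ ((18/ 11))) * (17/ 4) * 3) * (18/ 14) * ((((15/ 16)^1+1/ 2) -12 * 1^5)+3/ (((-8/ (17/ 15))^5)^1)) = -21639921904679/ 77414400000 -87611019857 * sqrt(7)/ 6451200000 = -315.46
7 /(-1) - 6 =-13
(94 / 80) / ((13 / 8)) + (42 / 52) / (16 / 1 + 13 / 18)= 2156 / 2795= 0.77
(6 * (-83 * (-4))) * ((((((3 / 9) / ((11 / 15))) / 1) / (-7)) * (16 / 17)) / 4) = -39840 / 1309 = -30.44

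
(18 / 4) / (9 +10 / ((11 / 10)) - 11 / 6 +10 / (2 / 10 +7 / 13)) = 1188 / 7867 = 0.15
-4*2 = -8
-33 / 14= -2.36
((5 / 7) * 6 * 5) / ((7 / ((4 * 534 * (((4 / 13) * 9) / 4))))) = 2883600 / 637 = 4526.84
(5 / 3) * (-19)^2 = 1805 / 3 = 601.67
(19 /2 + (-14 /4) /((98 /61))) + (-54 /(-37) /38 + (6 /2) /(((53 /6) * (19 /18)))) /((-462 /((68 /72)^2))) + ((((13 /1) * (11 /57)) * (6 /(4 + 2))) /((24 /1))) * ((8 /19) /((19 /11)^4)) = 3746883964626611 /511472656321704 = 7.33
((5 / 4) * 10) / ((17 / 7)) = 175 / 34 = 5.15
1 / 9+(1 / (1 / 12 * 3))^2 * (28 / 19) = 4051 / 171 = 23.69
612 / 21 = 204 / 7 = 29.14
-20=-20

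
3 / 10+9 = 93 / 10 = 9.30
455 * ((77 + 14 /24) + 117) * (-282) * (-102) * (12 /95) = 6111918540 /19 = 321679923.16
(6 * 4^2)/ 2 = 48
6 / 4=3 / 2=1.50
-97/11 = -8.82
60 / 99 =20 / 33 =0.61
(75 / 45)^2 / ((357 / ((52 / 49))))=0.01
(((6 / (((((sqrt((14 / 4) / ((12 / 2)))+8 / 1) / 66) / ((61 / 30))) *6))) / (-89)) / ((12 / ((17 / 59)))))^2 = 4033709119 / 191617246945452 - 1040957192 *sqrt(21) / 1197607793409075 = 0.00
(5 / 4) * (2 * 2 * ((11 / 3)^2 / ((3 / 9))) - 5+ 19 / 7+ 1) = 16805 / 84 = 200.06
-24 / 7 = -3.43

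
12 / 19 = 0.63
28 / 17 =1.65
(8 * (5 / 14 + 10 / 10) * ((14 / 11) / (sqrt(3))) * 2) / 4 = 76 * sqrt(3) / 33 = 3.99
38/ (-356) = -19/ 178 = -0.11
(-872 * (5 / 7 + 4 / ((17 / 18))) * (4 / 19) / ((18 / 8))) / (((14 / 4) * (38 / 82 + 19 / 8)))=-283727872 / 6979707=-40.65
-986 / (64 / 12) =-1479 / 8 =-184.88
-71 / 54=-1.31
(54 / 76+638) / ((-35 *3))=-24271 / 3990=-6.08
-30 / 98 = -15 / 49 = -0.31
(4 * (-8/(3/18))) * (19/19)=-192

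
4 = 4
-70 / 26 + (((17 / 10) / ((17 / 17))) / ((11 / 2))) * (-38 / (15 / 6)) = -26421 / 3575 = -7.39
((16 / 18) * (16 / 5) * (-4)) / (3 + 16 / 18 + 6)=-512 / 445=-1.15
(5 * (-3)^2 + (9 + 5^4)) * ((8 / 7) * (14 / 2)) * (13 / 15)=70616 / 15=4707.73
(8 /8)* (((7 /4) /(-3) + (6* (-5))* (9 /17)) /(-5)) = 3359 /1020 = 3.29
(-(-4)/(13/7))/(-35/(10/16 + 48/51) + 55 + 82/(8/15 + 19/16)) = 2463132/91835315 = 0.03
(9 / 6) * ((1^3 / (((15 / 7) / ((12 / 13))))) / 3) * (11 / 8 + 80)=4557 / 260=17.53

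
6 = 6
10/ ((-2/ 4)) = -20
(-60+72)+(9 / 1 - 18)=3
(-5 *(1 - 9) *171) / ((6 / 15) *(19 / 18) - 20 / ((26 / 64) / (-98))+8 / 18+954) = 1.18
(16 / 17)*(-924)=-14784 / 17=-869.65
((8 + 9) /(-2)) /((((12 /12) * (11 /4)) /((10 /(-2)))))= 170 /11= 15.45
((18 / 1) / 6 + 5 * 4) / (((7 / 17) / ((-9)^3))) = -285039 / 7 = -40719.86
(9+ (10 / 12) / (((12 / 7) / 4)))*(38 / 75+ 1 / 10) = 6.64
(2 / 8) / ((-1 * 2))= -1 / 8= -0.12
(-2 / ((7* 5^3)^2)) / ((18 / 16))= -16 / 6890625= -0.00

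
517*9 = 4653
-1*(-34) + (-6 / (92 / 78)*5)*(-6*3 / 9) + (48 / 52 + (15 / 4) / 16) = 1646213 / 19136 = 86.03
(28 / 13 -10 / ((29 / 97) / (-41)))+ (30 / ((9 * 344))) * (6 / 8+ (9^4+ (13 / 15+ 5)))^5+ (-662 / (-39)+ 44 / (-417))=497910613571014736900818226292971 / 4205252712960000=118402067023587892.42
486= 486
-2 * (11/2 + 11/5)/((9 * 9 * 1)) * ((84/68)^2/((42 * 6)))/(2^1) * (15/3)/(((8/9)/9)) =-539/18496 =-0.03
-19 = -19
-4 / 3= -1.33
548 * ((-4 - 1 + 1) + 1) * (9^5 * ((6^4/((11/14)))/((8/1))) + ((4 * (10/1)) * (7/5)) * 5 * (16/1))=-20022785938.91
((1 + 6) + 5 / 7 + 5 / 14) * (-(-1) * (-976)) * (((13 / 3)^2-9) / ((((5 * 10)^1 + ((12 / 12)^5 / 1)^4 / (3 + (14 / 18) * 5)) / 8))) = -2406925312 / 195867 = -12288.57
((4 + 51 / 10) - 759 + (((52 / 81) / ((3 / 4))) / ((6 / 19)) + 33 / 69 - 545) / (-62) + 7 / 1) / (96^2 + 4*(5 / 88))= -41976006523 / 526942125945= -0.08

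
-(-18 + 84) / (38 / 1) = -33 / 19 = -1.74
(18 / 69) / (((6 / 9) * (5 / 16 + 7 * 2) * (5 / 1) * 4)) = 36 / 26335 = 0.00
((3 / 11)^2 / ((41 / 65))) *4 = 2340 / 4961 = 0.47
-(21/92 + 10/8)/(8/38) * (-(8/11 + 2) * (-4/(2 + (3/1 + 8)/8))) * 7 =-361760/2277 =-158.88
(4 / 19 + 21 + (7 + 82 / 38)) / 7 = 577 / 133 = 4.34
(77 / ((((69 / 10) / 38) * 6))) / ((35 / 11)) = 4598 / 207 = 22.21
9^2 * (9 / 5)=729 / 5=145.80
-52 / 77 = -0.68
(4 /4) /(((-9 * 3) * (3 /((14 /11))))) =-14 /891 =-0.02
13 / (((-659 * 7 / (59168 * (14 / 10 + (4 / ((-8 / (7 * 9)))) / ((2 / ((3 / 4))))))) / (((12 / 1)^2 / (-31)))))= -823796064 / 102145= -8064.97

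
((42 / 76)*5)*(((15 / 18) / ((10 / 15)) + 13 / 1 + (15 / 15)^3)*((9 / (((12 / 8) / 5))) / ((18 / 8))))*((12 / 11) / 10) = 12810 / 209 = 61.29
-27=-27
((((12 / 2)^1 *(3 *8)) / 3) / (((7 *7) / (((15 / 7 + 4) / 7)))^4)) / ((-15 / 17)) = -929913872 / 166164652848005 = -0.00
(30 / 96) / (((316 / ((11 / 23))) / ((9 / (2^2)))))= 495 / 465152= 0.00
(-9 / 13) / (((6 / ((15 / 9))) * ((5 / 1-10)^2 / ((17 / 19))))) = -17 / 2470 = -0.01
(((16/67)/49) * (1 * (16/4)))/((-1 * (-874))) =32/1434671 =0.00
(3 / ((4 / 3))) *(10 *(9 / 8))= 405 / 16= 25.31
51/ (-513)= -17/ 171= -0.10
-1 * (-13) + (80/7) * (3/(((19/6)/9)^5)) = 110424930769/17332693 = 6370.90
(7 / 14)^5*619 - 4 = 491 / 32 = 15.34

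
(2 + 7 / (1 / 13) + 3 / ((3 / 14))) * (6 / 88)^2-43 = -82285 / 1936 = -42.50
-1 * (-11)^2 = -121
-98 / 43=-2.28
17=17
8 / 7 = 1.14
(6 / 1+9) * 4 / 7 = 60 / 7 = 8.57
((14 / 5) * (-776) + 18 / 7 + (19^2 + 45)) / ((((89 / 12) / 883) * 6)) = -109046968 / 3115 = -35007.05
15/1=15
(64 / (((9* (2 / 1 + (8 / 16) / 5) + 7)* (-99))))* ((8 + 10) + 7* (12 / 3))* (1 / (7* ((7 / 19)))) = -559360 / 1256409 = -0.45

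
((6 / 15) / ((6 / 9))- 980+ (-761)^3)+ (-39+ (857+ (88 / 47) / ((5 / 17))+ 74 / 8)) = -414268553177 / 940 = -440711226.78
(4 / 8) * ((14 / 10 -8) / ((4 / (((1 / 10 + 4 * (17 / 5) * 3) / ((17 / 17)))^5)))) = -377685646174617 / 4000000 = -94421411.54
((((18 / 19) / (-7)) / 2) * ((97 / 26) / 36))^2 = 9409 / 191324224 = 0.00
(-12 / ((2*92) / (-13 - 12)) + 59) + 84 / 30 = 63.43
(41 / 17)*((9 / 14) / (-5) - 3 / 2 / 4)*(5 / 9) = -0.67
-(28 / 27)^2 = -1.08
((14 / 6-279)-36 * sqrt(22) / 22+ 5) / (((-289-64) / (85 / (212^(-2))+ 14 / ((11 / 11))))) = 68764572 * sqrt(22) / 3883+ 1037835670 / 353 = 3023107.60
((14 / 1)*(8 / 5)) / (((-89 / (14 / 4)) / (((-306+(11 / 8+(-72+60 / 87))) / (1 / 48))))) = 205134384 / 12905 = 15895.73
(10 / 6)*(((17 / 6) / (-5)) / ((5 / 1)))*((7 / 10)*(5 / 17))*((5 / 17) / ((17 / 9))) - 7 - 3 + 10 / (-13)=-161931 / 15028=-10.78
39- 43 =-4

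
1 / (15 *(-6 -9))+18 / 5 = 809 / 225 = 3.60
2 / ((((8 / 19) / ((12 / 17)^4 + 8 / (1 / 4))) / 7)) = 89555816 / 83521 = 1072.26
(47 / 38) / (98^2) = 47 / 364952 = 0.00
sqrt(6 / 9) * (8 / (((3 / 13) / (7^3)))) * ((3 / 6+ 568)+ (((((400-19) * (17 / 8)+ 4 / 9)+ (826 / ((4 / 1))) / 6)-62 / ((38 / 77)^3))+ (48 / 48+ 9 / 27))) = 1978518117485 * sqrt(6) / 555579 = 8723079.59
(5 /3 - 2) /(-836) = 1 /2508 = 0.00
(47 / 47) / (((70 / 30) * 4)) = 0.11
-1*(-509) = 509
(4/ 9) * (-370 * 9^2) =-13320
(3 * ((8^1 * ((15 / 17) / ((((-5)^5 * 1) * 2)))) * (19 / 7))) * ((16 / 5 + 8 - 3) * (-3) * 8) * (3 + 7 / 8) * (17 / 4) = 29.81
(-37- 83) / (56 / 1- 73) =120 / 17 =7.06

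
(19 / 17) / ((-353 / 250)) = -0.79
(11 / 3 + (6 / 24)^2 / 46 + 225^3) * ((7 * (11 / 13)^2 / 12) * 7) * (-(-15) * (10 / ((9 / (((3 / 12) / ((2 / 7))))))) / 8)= 26095538440819925 / 429871104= 60705495.67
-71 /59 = -1.20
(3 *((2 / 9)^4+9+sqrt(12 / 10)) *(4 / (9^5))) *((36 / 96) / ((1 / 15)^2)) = 5 *sqrt(30) / 1458+1476625 / 9565938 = 0.17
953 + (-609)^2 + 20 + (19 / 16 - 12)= 5949491 / 16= 371843.19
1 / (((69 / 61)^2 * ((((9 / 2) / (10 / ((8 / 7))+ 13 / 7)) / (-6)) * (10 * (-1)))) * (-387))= -40931 / 14330610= -0.00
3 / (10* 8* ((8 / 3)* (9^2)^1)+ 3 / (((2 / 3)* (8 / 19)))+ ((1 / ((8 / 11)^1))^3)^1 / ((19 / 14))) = 14592 / 84111221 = 0.00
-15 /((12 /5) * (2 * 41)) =-25 /328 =-0.08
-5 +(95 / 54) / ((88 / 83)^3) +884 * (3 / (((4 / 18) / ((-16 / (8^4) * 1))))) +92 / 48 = -1774633955 / 36799488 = -48.22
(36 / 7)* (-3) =-15.43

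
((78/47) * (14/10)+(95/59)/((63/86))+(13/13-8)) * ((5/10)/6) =-2165033/10481940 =-0.21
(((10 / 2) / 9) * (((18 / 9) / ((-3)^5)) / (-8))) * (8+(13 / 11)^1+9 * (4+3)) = 1985 / 48114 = 0.04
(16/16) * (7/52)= 0.13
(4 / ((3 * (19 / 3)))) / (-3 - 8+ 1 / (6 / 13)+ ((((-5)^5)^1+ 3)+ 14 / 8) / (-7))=48 / 99617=0.00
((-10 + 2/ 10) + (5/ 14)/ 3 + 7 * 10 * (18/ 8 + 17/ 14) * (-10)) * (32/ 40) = -1947.74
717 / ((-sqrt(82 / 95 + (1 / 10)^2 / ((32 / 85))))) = -5736 * sqrt(2055610) / 10819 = -760.14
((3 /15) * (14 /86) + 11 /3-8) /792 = -1387 /255420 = -0.01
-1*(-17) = 17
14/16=7/8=0.88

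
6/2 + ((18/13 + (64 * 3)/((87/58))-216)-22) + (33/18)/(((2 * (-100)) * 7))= -11533343/109200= -105.62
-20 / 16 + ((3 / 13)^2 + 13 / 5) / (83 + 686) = -3240057 / 2599220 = -1.25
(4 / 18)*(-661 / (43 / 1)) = -1322 / 387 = -3.42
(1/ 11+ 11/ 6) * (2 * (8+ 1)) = 381/ 11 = 34.64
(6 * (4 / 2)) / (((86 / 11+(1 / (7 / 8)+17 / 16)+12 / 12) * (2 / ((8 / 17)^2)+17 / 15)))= 112640 / 1051773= 0.11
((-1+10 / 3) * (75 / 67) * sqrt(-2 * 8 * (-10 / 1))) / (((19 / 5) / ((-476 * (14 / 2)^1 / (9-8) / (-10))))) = 1166200 * sqrt(10) / 1273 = 2896.97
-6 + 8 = 2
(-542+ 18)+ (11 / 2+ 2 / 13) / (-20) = -272627 / 520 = -524.28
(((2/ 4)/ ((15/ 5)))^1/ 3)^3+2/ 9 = 0.22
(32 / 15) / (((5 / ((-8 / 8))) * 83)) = -32 / 6225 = -0.01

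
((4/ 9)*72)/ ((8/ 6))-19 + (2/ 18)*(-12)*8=-17/ 3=-5.67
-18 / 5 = -3.60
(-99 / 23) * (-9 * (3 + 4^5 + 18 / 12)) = 1832787 / 46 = 39843.20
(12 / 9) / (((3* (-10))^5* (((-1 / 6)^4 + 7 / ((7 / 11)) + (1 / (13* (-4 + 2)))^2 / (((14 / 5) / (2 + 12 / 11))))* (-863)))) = 26026 / 4503740605396875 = 0.00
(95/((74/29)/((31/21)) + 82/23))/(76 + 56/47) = 18464561/79424176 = 0.23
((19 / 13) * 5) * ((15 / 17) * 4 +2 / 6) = 18715 / 663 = 28.23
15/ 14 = 1.07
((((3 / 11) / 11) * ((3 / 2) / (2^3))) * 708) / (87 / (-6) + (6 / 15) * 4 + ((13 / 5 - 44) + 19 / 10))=-0.06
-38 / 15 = -2.53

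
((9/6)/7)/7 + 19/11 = 1895/1078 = 1.76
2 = 2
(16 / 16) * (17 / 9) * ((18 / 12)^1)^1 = 17 / 6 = 2.83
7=7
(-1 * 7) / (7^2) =-1 / 7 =-0.14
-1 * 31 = -31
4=4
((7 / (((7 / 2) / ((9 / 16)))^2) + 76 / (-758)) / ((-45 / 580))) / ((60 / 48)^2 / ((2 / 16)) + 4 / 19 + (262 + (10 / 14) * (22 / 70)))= -52744475 / 13969518552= -0.00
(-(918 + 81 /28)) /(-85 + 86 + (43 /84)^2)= -1299564 /1781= -729.68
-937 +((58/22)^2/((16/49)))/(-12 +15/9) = -56358619/60016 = -939.06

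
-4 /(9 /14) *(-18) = 112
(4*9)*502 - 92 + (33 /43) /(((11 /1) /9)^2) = 8504783 /473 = 17980.51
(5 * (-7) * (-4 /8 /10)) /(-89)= -7 /356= -0.02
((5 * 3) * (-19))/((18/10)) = -475/3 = -158.33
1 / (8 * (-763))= -1 / 6104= -0.00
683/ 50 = 13.66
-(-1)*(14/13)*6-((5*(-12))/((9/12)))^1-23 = 825/13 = 63.46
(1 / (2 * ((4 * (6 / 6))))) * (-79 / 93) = -79 / 744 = -0.11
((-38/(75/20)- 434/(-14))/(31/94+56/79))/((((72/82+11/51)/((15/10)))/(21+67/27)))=513560156762/793783395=646.98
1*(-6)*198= -1188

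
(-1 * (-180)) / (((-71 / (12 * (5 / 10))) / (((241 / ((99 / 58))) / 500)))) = -83868 / 19525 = -4.30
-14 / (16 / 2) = -7 / 4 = -1.75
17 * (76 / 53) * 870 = 1124040 / 53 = 21208.30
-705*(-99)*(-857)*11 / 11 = -59814315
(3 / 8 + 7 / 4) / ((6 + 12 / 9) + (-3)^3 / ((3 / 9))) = -3 / 104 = -0.03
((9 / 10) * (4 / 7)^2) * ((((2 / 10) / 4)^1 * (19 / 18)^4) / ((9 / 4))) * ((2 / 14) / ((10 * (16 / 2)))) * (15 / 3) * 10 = 130321 / 180033840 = 0.00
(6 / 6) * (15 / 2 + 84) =183 / 2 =91.50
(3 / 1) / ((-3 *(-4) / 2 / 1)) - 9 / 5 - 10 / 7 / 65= -1203 / 910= -1.32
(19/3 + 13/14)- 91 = -3517/42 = -83.74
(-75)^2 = 5625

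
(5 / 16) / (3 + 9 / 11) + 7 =4759 / 672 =7.08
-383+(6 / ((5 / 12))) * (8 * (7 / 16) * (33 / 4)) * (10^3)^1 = 415417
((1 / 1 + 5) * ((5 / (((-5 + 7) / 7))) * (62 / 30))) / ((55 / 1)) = 217 / 55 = 3.95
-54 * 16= -864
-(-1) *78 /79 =78 /79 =0.99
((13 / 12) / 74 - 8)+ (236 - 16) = 188269 / 888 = 212.01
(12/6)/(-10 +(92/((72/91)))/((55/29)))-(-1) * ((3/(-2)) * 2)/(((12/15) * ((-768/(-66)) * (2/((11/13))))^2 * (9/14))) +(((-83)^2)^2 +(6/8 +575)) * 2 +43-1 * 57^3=319783172228133962953/3375638642688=94732643.53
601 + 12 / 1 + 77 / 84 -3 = 7331 / 12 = 610.92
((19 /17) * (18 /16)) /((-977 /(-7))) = 1197 /132872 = 0.01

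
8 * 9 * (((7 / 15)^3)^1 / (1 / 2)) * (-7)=-38416 / 375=-102.44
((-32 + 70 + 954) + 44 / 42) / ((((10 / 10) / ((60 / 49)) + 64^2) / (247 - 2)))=59.39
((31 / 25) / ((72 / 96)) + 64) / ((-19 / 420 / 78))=-10754016 / 95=-113200.17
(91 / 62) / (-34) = -91 / 2108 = -0.04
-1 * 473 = -473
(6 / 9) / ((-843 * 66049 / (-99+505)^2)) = -329672 / 167037921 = -0.00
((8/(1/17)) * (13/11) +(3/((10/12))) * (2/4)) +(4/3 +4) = 27697/165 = 167.86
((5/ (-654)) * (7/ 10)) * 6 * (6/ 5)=-21/ 545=-0.04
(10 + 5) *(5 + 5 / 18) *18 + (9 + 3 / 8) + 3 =11499 / 8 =1437.38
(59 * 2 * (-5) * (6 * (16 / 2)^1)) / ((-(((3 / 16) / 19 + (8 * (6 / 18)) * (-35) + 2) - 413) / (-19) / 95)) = 46619251200 / 459943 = 101358.76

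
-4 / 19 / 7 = -4 / 133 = -0.03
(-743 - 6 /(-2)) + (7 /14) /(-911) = -1348281 /1822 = -740.00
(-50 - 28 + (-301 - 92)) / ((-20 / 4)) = 471 / 5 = 94.20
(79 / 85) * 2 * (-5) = -158 / 17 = -9.29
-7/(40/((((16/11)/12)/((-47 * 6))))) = 7/93060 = 0.00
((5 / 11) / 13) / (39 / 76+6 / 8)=95 / 3432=0.03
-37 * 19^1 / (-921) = 703 / 921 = 0.76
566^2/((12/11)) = 880979/3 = 293659.67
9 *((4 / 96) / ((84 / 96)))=3 / 7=0.43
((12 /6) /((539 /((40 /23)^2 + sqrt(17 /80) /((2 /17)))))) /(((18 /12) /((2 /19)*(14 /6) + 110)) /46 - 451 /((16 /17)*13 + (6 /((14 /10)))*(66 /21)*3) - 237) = -26936573372*sqrt(85) /4194515334916445 - 881811097600 /19294770540615647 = -0.00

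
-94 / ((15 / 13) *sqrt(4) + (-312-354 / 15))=3055 / 10832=0.28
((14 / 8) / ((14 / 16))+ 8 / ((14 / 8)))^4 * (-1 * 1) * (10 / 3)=-44774560 / 7203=-6216.10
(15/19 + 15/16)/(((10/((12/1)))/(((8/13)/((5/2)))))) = 126/247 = 0.51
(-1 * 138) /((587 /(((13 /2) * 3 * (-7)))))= 18837 /587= 32.09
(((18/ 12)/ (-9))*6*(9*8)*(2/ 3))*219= -10512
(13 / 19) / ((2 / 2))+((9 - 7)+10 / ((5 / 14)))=583 / 19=30.68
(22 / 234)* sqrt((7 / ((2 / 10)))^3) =385* sqrt(35) / 117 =19.47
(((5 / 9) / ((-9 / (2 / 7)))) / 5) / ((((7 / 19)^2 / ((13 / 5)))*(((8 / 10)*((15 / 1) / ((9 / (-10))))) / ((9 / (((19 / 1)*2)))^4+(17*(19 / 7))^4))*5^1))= 295044707304239581 / 64216588968000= 4594.52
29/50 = 0.58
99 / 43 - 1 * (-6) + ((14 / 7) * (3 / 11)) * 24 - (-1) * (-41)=-9274 / 473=-19.61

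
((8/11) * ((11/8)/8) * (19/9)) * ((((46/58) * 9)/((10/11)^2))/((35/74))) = 1956449/406000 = 4.82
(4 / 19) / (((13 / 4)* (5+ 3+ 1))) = 16 / 2223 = 0.01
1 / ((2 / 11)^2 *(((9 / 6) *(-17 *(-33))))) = 11 / 306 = 0.04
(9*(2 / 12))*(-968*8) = -11616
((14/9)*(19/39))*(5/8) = 665/1404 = 0.47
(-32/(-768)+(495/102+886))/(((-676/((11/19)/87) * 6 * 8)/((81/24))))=-3998335/6484062208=-0.00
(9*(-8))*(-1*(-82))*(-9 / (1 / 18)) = 956448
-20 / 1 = -20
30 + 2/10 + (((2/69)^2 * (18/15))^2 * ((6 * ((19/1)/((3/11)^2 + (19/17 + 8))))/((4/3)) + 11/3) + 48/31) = 878788287926161/27679765916475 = 31.75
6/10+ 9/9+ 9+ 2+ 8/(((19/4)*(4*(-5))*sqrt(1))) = 1189/95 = 12.52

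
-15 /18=-5 /6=-0.83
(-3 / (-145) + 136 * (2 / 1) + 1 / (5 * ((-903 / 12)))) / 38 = 11872227 / 1658510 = 7.16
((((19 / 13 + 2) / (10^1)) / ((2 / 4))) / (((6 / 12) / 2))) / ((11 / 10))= 360 / 143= 2.52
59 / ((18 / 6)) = 59 / 3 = 19.67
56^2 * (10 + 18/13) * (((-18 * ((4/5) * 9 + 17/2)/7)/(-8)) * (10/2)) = 11710944/13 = 900841.85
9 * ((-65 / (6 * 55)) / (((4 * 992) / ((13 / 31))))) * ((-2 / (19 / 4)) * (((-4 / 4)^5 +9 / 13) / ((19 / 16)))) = -78 / 3816131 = -0.00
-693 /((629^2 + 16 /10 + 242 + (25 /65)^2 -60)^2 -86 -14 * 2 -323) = -494819325 /111871459604906819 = -0.00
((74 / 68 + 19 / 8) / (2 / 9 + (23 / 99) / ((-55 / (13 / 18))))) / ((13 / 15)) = 346220325 / 18989204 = 18.23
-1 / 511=-0.00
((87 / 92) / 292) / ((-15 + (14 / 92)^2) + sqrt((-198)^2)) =2001 / 113084884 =0.00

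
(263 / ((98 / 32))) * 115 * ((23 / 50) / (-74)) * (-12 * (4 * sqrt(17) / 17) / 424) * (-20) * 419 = -5596244448 * sqrt(17) / 1633513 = -14125.33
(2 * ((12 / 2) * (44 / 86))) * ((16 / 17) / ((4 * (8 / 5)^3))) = 4125 / 11696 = 0.35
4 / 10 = 2 / 5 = 0.40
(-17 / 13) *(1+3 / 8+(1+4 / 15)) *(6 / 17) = -317 / 260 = -1.22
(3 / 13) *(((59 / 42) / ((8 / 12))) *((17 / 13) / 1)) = 3009 / 4732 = 0.64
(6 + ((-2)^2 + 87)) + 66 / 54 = 884 / 9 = 98.22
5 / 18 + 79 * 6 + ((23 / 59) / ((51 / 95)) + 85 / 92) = 395250461 / 830484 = 475.93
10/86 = 5/43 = 0.12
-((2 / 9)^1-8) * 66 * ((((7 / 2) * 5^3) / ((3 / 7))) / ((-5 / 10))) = -1048055.56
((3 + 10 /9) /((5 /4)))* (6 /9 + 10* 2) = 9176 /135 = 67.97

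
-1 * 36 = -36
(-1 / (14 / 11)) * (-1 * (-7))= -11 / 2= -5.50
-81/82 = -0.99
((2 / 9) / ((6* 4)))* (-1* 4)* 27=-1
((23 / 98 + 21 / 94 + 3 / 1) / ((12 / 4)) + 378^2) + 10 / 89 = 87860292370 / 614901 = 142885.27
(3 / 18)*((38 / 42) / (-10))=-19 / 1260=-0.02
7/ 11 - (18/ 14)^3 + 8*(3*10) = 899902/ 3773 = 238.51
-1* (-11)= 11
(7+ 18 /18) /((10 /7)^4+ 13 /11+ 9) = 26411 /47364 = 0.56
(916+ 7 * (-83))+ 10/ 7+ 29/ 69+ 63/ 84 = 652241/ 1932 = 337.60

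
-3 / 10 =-0.30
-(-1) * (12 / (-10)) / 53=-6 / 265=-0.02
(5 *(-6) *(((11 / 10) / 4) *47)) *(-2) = 1551 / 2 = 775.50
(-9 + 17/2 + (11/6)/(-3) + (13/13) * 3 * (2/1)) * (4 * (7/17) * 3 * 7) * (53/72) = 57134/459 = 124.47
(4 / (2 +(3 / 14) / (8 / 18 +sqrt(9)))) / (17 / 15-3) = -186 / 179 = -1.04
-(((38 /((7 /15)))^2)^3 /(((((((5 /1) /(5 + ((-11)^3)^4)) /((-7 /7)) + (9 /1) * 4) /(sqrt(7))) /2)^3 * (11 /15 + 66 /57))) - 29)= 29 - 2417244867274950305491776087045196958849359444278720000000 * sqrt(7) /13065412724814173776670769975899847524305561628543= -489493025.02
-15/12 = -5/4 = -1.25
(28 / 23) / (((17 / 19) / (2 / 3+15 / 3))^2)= 10108 / 207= 48.83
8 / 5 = 1.60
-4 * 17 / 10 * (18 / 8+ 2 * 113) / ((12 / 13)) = -201773 / 120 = -1681.44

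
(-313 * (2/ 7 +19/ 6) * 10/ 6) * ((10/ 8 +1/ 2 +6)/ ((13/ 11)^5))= -1132941443425/ 187131672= -6054.25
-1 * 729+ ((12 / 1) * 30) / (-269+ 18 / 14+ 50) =-92793 / 127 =-730.65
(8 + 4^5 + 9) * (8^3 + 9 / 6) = 1069107 / 2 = 534553.50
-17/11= -1.55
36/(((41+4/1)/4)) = 16/5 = 3.20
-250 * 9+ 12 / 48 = -8999 / 4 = -2249.75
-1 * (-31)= 31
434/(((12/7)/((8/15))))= 6076/45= 135.02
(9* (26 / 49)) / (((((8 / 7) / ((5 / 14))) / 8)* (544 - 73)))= 195 / 7693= 0.03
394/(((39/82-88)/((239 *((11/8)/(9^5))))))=-21234433/847589346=-0.03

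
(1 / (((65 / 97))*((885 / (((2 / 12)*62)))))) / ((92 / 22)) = 33077 / 7938450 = 0.00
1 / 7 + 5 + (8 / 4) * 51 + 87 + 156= 2451 / 7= 350.14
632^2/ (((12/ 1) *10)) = 49928/ 15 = 3328.53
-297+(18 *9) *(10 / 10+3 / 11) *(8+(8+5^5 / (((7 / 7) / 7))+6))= 49659129 / 11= 4514466.27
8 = 8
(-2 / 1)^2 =4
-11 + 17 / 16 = -9.94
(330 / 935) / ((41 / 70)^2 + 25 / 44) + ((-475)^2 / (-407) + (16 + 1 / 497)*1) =-7571832783024 / 14074775099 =-537.97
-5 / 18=-0.28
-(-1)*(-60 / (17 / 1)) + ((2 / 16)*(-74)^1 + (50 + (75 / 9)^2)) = 65279 / 612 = 106.67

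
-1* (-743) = 743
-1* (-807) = 807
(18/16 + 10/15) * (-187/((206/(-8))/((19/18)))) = 152779/11124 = 13.73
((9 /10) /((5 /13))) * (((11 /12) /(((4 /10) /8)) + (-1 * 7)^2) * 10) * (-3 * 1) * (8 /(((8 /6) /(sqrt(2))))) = -141804 * sqrt(2) /5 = -40108.23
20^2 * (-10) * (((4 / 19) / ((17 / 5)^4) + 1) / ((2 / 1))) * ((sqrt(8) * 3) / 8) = -2384098500 * sqrt(2) / 1586899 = -2124.66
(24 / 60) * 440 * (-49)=-8624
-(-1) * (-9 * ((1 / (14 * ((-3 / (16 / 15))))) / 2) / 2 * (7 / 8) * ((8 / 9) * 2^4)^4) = 2045.69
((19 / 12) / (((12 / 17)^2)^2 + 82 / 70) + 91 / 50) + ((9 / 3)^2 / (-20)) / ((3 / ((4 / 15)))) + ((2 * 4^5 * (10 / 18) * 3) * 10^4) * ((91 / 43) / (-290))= -386720380201554967 / 1552560266100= -249085.58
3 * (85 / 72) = 85 / 24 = 3.54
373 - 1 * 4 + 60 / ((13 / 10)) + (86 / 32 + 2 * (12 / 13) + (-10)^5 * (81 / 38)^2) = -453943.19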